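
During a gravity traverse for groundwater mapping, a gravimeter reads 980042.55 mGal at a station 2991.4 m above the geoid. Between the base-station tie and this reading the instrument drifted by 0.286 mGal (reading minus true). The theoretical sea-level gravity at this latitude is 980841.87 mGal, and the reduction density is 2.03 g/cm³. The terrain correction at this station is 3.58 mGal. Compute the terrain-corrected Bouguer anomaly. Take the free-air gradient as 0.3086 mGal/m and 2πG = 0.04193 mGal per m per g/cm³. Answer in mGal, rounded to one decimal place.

Drift-corrected reading = 980042.55 − (0.286) = 980042.264 mGal
Free-air correction = 0.3086 × 2991.4 = 923.15 mGal
Free-air anomaly = 980042.264 − 980841.87 + (923.15) = 123.544 mGal
Bouguer slab correction = 0.04193 × 2.03 × 2991.4 = 254.62 mGal
Simple Bouguer anomaly = 123.544 − (254.62) = -131.076 mGal
Complete Bouguer anomaly = -131.076 + 3.58 = -127.496 mGal

-127.5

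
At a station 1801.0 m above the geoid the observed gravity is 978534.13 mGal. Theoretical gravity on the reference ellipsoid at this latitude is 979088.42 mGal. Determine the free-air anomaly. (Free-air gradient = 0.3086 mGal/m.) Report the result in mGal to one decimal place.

1.5

Free-air correction = 0.3086 × 1801.0 = 555.79 mGal
Free-air anomaly = 978534.13 − 979088.42 + (555.79) = 1.50 mGal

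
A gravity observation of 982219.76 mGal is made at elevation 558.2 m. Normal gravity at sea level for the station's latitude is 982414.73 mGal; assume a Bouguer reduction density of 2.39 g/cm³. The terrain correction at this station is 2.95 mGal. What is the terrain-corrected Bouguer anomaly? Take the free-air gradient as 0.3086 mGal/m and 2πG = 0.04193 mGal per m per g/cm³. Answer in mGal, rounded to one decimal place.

Free-air correction = 0.3086 × 558.2 = 172.26 mGal
Free-air anomaly = 982219.76 − 982414.73 + (172.26) = -22.71 mGal
Bouguer slab correction = 0.04193 × 2.39 × 558.2 = 55.94 mGal
Simple Bouguer anomaly = -22.71 − (55.94) = -78.65 mGal
Complete Bouguer anomaly = -78.65 + 2.95 = -75.70 mGal

-75.7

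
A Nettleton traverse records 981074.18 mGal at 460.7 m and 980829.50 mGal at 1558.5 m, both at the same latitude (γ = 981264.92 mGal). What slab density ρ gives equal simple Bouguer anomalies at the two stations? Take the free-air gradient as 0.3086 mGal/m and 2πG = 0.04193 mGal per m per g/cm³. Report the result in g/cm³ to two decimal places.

2.04

Δg_obs = 980829.50 − 981074.18 = -244.68 mGal over Δh = 1558.5 − 460.7 = 1097.8 m
Equal Bouguer anomalies ⇒ Δg_obs + (0.3086 − 0.04193ρ)·Δh = 0
0.3086 − 0.04193ρ = −Δg_obs/Δh = 0.22288
ρ = (0.3086 − 0.22288) / 0.04193 = 2.04 g/cm³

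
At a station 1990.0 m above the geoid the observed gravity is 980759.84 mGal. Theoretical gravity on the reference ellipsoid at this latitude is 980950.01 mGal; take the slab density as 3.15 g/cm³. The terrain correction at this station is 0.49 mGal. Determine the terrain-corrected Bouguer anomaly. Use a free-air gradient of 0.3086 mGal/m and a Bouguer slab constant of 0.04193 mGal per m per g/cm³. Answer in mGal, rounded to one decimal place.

161.6

Free-air correction = 0.3086 × 1990.0 = 614.11 mGal
Free-air anomaly = 980759.84 − 980950.01 + (614.11) = 423.94 mGal
Bouguer slab correction = 0.04193 × 3.15 × 1990.0 = 262.84 mGal
Simple Bouguer anomaly = 423.94 − (262.84) = 161.10 mGal
Complete Bouguer anomaly = 161.10 + 0.49 = 161.59 mGal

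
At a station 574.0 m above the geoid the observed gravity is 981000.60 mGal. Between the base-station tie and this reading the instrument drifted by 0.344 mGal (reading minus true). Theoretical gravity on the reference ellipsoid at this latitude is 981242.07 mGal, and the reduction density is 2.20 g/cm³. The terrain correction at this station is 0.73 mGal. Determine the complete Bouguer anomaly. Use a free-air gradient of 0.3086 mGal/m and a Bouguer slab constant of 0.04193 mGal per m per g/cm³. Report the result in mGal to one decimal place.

-116.9

Drift-corrected reading = 981000.60 − (0.344) = 981000.256 mGal
Free-air correction = 0.3086 × 574.0 = 177.14 mGal
Free-air anomaly = 981000.256 − 981242.07 + (177.14) = -64.674 mGal
Bouguer slab correction = 0.04193 × 2.20 × 574.0 = 52.95 mGal
Simple Bouguer anomaly = -64.674 − (52.95) = -117.624 mGal
Complete Bouguer anomaly = -117.624 + 0.73 = -116.894 mGal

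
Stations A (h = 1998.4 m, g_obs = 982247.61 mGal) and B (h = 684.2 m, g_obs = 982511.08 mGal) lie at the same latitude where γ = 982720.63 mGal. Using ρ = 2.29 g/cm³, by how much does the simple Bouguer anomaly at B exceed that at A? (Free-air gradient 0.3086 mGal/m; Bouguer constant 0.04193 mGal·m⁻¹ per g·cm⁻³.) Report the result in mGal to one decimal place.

-15.9

Δg_SB(A) = 982247.61 − 982720.63 + 0.3086×1998.4 − 0.04193×2.29×1998.4 = -48.20 mGal
Δg_SB(B) = 982511.08 − 982720.63 + 0.3086×684.2 − 0.04193×2.29×684.2 = -64.10 mGal
Difference = -64.10 − (-48.20) = -15.90 mGal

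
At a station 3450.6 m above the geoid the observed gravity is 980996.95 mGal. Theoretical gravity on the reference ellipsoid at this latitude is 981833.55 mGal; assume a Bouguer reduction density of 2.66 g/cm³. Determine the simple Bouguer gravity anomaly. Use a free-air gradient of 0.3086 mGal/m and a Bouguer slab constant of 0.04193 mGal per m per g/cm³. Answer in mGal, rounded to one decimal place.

Free-air correction = 0.3086 × 3450.6 = 1064.86 mGal
Free-air anomaly = 980996.95 − 981833.55 + (1064.86) = 228.26 mGal
Bouguer slab correction = 0.04193 × 2.66 × 3450.6 = 384.86 mGal
Simple Bouguer anomaly = 228.26 − (384.86) = -156.60 mGal

-156.6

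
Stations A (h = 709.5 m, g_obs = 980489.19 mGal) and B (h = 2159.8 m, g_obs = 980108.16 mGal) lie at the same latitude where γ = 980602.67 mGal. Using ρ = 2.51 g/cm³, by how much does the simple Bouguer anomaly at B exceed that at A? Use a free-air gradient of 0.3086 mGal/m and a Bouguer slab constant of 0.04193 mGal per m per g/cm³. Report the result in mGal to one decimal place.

Δg_SB(A) = 980489.19 − 980602.67 + 0.3086×709.5 − 0.04193×2.51×709.5 = 30.80 mGal
Δg_SB(B) = 980108.16 − 980602.67 + 0.3086×2159.8 − 0.04193×2.51×2159.8 = -55.30 mGal
Difference = -55.30 − (30.80) = -86.10 mGal

-86.1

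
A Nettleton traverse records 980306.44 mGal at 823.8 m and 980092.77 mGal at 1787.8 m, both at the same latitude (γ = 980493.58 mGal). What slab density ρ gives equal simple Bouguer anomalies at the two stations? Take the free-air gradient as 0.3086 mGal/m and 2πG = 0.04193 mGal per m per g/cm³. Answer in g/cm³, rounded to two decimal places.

2.07

Δg_obs = 980092.77 − 980306.44 = -213.67 mGal over Δh = 1787.8 − 823.8 = 964.0 m
Equal Bouguer anomalies ⇒ Δg_obs + (0.3086 − 0.04193ρ)·Δh = 0
0.3086 − 0.04193ρ = −Δg_obs/Δh = 0.22165
ρ = (0.3086 − 0.22165) / 0.04193 = 2.07 g/cm³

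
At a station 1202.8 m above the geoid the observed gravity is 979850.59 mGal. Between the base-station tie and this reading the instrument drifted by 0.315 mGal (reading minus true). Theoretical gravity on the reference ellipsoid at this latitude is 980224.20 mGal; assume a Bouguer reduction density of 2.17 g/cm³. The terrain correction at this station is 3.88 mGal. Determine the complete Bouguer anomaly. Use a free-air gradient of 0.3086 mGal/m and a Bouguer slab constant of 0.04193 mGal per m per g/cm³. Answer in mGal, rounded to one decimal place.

-108.3

Drift-corrected reading = 979850.59 − (0.315) = 979850.275 mGal
Free-air correction = 0.3086 × 1202.8 = 371.18 mGal
Free-air anomaly = 979850.275 − 980224.20 + (371.18) = -2.745 mGal
Bouguer slab correction = 0.04193 × 2.17 × 1202.8 = 109.44 mGal
Simple Bouguer anomaly = -2.745 − (109.44) = -112.185 mGal
Complete Bouguer anomaly = -112.185 + 3.88 = -108.305 mGal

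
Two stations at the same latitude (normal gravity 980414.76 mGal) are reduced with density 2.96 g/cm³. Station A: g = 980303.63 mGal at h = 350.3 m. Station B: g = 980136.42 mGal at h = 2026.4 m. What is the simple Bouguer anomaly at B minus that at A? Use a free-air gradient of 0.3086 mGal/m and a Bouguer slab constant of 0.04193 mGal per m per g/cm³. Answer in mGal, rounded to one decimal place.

Δg_SB(A) = 980303.63 − 980414.76 + 0.3086×350.3 − 0.04193×2.96×350.3 = -46.50 mGal
Δg_SB(B) = 980136.42 − 980414.76 + 0.3086×2026.4 − 0.04193×2.96×2026.4 = 95.50 mGal
Difference = 95.50 − (-46.50) = 142.00 mGal

142.0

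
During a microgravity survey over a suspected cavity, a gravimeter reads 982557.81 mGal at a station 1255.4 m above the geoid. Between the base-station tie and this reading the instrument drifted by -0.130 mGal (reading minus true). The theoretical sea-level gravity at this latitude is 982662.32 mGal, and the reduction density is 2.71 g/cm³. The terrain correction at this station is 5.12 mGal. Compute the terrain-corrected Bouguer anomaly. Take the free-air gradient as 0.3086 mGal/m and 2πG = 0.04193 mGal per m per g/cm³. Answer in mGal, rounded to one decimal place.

145.5

Drift-corrected reading = 982557.81 − (-0.130) = 982557.940 mGal
Free-air correction = 0.3086 × 1255.4 = 387.42 mGal
Free-air anomaly = 982557.940 − 982662.32 + (387.42) = 283.040 mGal
Bouguer slab correction = 0.04193 × 2.71 × 1255.4 = 142.65 mGal
Simple Bouguer anomaly = 283.040 − (142.65) = 140.390 mGal
Complete Bouguer anomaly = 140.390 + 5.12 = 145.510 mGal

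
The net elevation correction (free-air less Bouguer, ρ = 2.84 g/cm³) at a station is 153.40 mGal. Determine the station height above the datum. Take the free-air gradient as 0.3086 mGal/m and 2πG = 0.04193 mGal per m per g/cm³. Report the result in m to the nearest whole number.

Combined gradient = 0.3086 − 0.04193 × 2.84 = 0.1895188 mGal/m
h = 153.40 / 0.1895188 = 809.42 m

809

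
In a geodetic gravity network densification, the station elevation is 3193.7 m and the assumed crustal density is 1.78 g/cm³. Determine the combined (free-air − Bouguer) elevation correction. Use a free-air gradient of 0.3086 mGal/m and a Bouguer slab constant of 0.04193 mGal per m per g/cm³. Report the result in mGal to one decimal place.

747.2

Combined gradient = 0.3086 − 0.04193 × 1.78 = 0.2339646 mGal/m
Combined elevation correction = 0.2339646 × 3193.7 = 747.2 mGal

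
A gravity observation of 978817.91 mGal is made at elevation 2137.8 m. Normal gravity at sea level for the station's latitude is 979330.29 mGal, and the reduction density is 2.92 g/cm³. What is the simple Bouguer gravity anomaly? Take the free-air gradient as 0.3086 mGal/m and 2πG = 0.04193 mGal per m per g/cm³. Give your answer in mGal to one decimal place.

Free-air correction = 0.3086 × 2137.8 = 659.73 mGal
Free-air anomaly = 978817.91 − 979330.29 + (659.73) = 147.35 mGal
Bouguer slab correction = 0.04193 × 2.92 × 2137.8 = 261.74 mGal
Simple Bouguer anomaly = 147.35 − (261.74) = -114.39 mGal

-114.4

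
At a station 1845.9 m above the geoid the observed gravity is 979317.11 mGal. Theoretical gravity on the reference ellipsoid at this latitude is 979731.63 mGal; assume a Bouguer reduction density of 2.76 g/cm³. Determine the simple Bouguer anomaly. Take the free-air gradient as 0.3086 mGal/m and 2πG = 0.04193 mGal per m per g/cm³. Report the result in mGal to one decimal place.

-58.5

Free-air correction = 0.3086 × 1845.9 = 569.64 mGal
Free-air anomaly = 979317.11 − 979731.63 + (569.64) = 155.12 mGal
Bouguer slab correction = 0.04193 × 2.76 × 1845.9 = 213.62 mGal
Simple Bouguer anomaly = 155.12 − (213.62) = -58.50 mGal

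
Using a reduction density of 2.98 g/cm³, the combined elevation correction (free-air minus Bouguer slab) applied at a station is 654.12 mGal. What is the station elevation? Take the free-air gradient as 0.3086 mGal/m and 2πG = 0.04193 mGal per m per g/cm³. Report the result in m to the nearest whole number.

3562

Combined gradient = 0.3086 − 0.04193 × 2.98 = 0.1836486 mGal/m
h = 654.12 / 0.1836486 = 3561.80 m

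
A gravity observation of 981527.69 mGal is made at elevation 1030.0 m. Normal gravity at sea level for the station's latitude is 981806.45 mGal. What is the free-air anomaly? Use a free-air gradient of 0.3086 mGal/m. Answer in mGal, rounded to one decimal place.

Free-air correction = 0.3086 × 1030.0 = 317.86 mGal
Free-air anomaly = 981527.69 − 981806.45 + (317.86) = 39.10 mGal

39.1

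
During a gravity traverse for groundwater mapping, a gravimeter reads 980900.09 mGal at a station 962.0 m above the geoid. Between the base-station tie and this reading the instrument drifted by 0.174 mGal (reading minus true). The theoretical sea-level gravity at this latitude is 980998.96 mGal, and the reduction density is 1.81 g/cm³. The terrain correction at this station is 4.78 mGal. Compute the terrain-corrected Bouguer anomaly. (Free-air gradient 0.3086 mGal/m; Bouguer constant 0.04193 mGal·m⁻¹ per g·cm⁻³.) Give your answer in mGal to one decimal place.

Drift-corrected reading = 980900.09 − (0.174) = 980899.916 mGal
Free-air correction = 0.3086 × 962.0 = 296.87 mGal
Free-air anomaly = 980899.916 − 980998.96 + (296.87) = 197.826 mGal
Bouguer slab correction = 0.04193 × 1.81 × 962.0 = 73.01 mGal
Simple Bouguer anomaly = 197.826 − (73.01) = 124.816 mGal
Complete Bouguer anomaly = 124.816 + 4.78 = 129.596 mGal

129.6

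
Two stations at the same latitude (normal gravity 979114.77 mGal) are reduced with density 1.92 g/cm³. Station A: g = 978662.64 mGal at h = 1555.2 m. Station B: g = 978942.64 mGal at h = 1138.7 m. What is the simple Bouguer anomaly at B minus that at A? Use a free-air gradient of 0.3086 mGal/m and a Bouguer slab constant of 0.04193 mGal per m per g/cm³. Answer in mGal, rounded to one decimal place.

Δg_SB(A) = 978662.64 − 979114.77 + 0.3086×1555.2 − 0.04193×1.92×1555.2 = -97.40 mGal
Δg_SB(B) = 978942.64 − 979114.77 + 0.3086×1138.7 − 0.04193×1.92×1138.7 = 87.60 mGal
Difference = 87.60 − (-97.40) = 185.00 mGal

185.0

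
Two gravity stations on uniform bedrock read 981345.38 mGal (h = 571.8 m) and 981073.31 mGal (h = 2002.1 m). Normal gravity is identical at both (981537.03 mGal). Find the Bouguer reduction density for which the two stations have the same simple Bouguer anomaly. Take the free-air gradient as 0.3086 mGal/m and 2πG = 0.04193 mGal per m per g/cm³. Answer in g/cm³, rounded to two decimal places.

Δg_obs = 981073.31 − 981345.38 = -272.07 mGal over Δh = 2002.1 − 571.8 = 1430.3 m
Equal Bouguer anomalies ⇒ Δg_obs + (0.3086 − 0.04193ρ)·Δh = 0
0.3086 − 0.04193ρ = −Δg_obs/Δh = 0.19022
ρ = (0.3086 − 0.19022) / 0.04193 = 2.82 g/cm³

2.82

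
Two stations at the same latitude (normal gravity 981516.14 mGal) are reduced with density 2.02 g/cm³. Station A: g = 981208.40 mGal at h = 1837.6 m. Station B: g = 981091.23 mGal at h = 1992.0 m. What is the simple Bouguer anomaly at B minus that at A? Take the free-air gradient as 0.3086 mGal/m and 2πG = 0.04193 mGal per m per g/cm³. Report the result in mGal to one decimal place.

Δg_SB(A) = 981208.40 − 981516.14 + 0.3086×1837.6 − 0.04193×2.02×1837.6 = 103.70 mGal
Δg_SB(B) = 981091.23 − 981516.14 + 0.3086×1992.0 − 0.04193×2.02×1992.0 = 21.10 mGal
Difference = 21.10 − (103.70) = -82.60 mGal

-82.6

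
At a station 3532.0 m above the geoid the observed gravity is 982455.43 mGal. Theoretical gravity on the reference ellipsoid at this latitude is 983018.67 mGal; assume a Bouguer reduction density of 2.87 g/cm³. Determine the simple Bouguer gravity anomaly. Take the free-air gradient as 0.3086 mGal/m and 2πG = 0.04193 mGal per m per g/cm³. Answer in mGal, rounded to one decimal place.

101.7

Free-air correction = 0.3086 × 3532.0 = 1089.98 mGal
Free-air anomaly = 982455.43 − 983018.67 + (1089.98) = 526.74 mGal
Bouguer slab correction = 0.04193 × 2.87 × 3532.0 = 425.04 mGal
Simple Bouguer anomaly = 526.74 − (425.04) = 101.70 mGal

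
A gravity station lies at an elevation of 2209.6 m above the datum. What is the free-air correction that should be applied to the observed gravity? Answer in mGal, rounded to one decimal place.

Free-air correction = 0.3086 × 2209.6 = 681.9 mGal

681.9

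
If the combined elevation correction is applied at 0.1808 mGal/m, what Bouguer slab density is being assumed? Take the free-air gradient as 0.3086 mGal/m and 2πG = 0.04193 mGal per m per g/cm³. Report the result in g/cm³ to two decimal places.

0.1808 = 0.3086 − 0.04193 × ρ
ρ = (0.3086 − 0.1808) / 0.04193 = 3.05 g/cm³

3.05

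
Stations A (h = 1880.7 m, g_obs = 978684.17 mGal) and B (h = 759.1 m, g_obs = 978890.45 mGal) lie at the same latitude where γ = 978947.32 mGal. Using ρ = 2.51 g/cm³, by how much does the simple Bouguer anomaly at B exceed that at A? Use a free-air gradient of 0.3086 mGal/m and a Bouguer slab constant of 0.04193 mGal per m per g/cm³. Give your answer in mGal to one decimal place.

Δg_SB(A) = 978684.17 − 978947.32 + 0.3086×1880.7 − 0.04193×2.51×1880.7 = 119.30 mGal
Δg_SB(B) = 978890.45 − 978947.32 + 0.3086×759.1 − 0.04193×2.51×759.1 = 97.50 mGal
Difference = 97.50 − (119.30) = -21.80 mGal

-21.8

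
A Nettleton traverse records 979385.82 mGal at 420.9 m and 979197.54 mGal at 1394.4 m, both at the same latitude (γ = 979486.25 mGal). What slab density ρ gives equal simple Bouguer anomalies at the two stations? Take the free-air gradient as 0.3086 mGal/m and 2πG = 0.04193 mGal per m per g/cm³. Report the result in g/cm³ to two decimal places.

Δg_obs = 979197.54 − 979385.82 = -188.28 mGal over Δh = 1394.4 − 420.9 = 973.5 m
Equal Bouguer anomalies ⇒ Δg_obs + (0.3086 − 0.04193ρ)·Δh = 0
0.3086 − 0.04193ρ = −Δg_obs/Δh = 0.19341
ρ = (0.3086 − 0.19341) / 0.04193 = 2.75 g/cm³

2.75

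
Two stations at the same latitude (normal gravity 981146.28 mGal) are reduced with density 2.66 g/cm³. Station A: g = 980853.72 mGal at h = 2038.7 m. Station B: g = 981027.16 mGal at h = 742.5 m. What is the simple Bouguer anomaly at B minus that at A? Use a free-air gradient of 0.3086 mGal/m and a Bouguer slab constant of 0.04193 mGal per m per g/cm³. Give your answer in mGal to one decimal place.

Δg_SB(A) = 980853.72 − 981146.28 + 0.3086×2038.7 − 0.04193×2.66×2038.7 = 109.20 mGal
Δg_SB(B) = 981027.16 − 981146.28 + 0.3086×742.5 − 0.04193×2.66×742.5 = 27.20 mGal
Difference = 27.20 − (109.20) = -82.00 mGal

-82.0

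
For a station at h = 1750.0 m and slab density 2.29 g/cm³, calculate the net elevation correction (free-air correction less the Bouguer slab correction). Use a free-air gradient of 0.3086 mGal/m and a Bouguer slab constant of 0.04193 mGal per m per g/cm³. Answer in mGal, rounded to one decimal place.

372.0

Combined gradient = 0.3086 − 0.04193 × 2.29 = 0.2125803 mGal/m
Combined elevation correction = 0.2125803 × 1750.0 = 372.0 mGal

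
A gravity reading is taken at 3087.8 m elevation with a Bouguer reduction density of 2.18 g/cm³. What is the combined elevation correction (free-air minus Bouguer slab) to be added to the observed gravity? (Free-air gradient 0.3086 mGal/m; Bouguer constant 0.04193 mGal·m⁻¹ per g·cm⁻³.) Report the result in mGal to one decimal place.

670.6

Combined gradient = 0.3086 − 0.04193 × 2.18 = 0.2171926 mGal/m
Combined elevation correction = 0.2171926 × 3087.8 = 670.6 mGal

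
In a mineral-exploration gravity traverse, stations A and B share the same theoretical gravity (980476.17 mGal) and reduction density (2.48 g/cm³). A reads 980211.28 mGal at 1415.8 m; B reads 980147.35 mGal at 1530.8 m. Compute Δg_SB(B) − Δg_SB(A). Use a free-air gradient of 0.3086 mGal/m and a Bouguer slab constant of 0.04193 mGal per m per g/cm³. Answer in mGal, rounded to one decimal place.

-40.4

Δg_SB(A) = 980211.28 − 980476.17 + 0.3086×1415.8 − 0.04193×2.48×1415.8 = 24.80 mGal
Δg_SB(B) = 980147.35 − 980476.17 + 0.3086×1530.8 − 0.04193×2.48×1530.8 = -15.60 mGal
Difference = -15.60 − (24.80) = -40.40 mGal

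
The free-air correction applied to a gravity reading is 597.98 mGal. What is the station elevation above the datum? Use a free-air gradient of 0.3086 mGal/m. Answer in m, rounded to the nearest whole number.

1938

h = 597.98 / 0.3086 = 1937.72 m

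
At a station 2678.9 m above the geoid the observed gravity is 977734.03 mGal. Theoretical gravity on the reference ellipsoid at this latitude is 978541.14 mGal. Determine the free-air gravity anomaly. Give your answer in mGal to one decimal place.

19.6

Free-air correction = 0.3086 × 2678.9 = 826.71 mGal
Free-air anomaly = 977734.03 − 978541.14 + (826.71) = 19.60 mGal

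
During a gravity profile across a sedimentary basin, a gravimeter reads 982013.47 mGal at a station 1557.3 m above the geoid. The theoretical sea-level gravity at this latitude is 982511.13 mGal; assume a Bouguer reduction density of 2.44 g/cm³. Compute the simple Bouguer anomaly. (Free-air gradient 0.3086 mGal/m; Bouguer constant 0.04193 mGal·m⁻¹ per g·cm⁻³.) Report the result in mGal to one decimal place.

-176.4

Free-air correction = 0.3086 × 1557.3 = 480.58 mGal
Free-air anomaly = 982013.47 − 982511.13 + (480.58) = -17.08 mGal
Bouguer slab correction = 0.04193 × 2.44 × 1557.3 = 159.33 mGal
Simple Bouguer anomaly = -17.08 − (159.33) = -176.41 mGal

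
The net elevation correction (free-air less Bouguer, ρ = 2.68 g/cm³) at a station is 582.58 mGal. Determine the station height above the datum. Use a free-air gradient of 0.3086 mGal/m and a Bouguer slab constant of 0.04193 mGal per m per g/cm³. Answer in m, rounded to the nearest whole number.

2969

Combined gradient = 0.3086 − 0.04193 × 2.68 = 0.1962276 mGal/m
h = 582.58 / 0.1962276 = 2968.90 m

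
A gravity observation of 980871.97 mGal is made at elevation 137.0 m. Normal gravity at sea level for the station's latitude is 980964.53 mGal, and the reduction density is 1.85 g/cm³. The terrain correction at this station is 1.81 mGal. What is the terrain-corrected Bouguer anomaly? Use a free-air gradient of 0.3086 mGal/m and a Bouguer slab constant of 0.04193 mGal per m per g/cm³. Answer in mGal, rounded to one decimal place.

-59.1

Free-air correction = 0.3086 × 137.0 = 42.28 mGal
Free-air anomaly = 980871.97 − 980964.53 + (42.28) = -50.28 mGal
Bouguer slab correction = 0.04193 × 1.85 × 137.0 = 10.63 mGal
Simple Bouguer anomaly = -50.28 − (10.63) = -60.91 mGal
Complete Bouguer anomaly = -60.91 + 1.81 = -59.10 mGal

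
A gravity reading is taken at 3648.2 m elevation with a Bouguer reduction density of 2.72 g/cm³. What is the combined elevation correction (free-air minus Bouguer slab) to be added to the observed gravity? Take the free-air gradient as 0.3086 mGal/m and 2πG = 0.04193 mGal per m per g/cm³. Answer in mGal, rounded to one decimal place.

Combined gradient = 0.3086 − 0.04193 × 2.72 = 0.1945504 mGal/m
Combined elevation correction = 0.1945504 × 3648.2 = 709.8 mGal

709.8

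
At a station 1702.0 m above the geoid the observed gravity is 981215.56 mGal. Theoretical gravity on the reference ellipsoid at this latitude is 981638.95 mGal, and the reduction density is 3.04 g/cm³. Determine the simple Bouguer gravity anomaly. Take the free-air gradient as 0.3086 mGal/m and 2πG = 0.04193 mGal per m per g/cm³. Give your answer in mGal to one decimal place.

-115.1

Free-air correction = 0.3086 × 1702.0 = 525.24 mGal
Free-air anomaly = 981215.56 − 981638.95 + (525.24) = 101.85 mGal
Bouguer slab correction = 0.04193 × 3.04 × 1702.0 = 216.95 mGal
Simple Bouguer anomaly = 101.85 − (216.95) = -115.10 mGal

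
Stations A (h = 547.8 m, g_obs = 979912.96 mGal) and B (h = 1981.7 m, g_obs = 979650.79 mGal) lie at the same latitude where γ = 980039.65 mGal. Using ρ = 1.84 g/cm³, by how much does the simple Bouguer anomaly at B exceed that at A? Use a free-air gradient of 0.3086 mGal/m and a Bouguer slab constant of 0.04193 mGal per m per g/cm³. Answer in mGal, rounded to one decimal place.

Δg_SB(A) = 979912.96 − 980039.65 + 0.3086×547.8 − 0.04193×1.84×547.8 = 0.10 mGal
Δg_SB(B) = 979650.79 − 980039.65 + 0.3086×1981.7 − 0.04193×1.84×1981.7 = 69.80 mGal
Difference = 69.80 − (0.10) = 69.70 mGal

69.7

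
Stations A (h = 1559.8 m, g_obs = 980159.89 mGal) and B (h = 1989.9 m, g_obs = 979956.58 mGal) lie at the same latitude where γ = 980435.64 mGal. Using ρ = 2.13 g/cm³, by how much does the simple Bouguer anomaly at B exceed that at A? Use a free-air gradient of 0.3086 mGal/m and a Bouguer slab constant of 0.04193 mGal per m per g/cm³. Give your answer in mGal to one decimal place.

Δg_SB(A) = 980159.89 − 980435.64 + 0.3086×1559.8 − 0.04193×2.13×1559.8 = 66.30 mGal
Δg_SB(B) = 979956.58 − 980435.64 + 0.3086×1989.9 − 0.04193×2.13×1989.9 = -42.70 mGal
Difference = -42.70 − (66.30) = -109.00 mGal

-109.0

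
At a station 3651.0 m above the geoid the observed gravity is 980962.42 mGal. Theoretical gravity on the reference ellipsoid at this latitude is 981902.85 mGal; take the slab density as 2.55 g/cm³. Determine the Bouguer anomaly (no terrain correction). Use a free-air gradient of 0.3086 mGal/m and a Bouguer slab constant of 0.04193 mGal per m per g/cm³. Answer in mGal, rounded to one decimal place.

-204.1

Free-air correction = 0.3086 × 3651.0 = 1126.70 mGal
Free-air anomaly = 980962.42 − 981902.85 + (1126.70) = 186.27 mGal
Bouguer slab correction = 0.04193 × 2.55 × 3651.0 = 390.37 mGal
Simple Bouguer anomaly = 186.27 − (390.37) = -204.10 mGal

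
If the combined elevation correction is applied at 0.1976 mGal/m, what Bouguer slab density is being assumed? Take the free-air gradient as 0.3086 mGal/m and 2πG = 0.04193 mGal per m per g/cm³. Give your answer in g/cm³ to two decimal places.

0.1976 = 0.3086 − 0.04193 × ρ
ρ = (0.3086 − 0.1976) / 0.04193 = 2.65 g/cm³

2.65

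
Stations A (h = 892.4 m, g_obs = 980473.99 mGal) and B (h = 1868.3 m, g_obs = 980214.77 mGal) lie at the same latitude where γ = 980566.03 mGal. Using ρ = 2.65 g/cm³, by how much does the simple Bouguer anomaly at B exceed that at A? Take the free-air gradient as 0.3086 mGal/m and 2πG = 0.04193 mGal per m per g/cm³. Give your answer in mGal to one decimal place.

Δg_SB(A) = 980473.99 − 980566.03 + 0.3086×892.4 − 0.04193×2.65×892.4 = 84.20 mGal
Δg_SB(B) = 980214.77 − 980566.03 + 0.3086×1868.3 − 0.04193×2.65×1868.3 = 17.70 mGal
Difference = 17.70 − (84.20) = -66.50 mGal

-66.5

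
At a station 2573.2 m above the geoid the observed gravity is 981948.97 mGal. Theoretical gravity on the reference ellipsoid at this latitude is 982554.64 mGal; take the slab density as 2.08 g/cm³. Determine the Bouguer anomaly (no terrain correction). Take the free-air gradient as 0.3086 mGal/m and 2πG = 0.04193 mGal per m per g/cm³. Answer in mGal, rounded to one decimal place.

-36.0

Free-air correction = 0.3086 × 2573.2 = 794.09 mGal
Free-air anomaly = 981948.97 − 982554.64 + (794.09) = 188.42 mGal
Bouguer slab correction = 0.04193 × 2.08 × 2573.2 = 224.42 mGal
Simple Bouguer anomaly = 188.42 − (224.42) = -36.00 mGal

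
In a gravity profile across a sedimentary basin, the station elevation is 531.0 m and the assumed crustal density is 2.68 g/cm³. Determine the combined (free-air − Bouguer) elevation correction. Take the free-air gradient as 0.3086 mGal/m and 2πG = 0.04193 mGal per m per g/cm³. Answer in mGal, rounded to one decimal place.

Combined gradient = 0.3086 − 0.04193 × 2.68 = 0.1962276 mGal/m
Combined elevation correction = 0.1962276 × 531.0 = 104.2 mGal

104.2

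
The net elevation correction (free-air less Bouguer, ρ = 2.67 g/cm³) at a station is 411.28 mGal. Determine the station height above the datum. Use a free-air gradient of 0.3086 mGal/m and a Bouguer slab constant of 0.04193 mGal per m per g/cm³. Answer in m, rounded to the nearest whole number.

Combined gradient = 0.3086 − 0.04193 × 2.67 = 0.1966469 mGal/m
h = 411.28 / 0.1966469 = 2091.46 m

2091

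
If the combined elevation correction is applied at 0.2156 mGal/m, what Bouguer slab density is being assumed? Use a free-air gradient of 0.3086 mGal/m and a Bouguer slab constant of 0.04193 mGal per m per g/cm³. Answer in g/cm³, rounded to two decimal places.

0.2156 = 0.3086 − 0.04193 × ρ
ρ = (0.3086 − 0.2156) / 0.04193 = 2.22 g/cm³

2.22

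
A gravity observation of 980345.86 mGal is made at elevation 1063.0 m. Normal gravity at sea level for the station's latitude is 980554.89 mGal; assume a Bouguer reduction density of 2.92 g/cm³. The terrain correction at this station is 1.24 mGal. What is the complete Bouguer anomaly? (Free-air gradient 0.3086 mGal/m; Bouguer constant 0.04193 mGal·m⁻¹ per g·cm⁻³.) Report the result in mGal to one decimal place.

-9.9

Free-air correction = 0.3086 × 1063.0 = 328.04 mGal
Free-air anomaly = 980345.86 − 980554.89 + (328.04) = 119.01 mGal
Bouguer slab correction = 0.04193 × 2.92 × 1063.0 = 130.15 mGal
Simple Bouguer anomaly = 119.01 − (130.15) = -11.14 mGal
Complete Bouguer anomaly = -11.14 + 1.24 = -9.90 mGal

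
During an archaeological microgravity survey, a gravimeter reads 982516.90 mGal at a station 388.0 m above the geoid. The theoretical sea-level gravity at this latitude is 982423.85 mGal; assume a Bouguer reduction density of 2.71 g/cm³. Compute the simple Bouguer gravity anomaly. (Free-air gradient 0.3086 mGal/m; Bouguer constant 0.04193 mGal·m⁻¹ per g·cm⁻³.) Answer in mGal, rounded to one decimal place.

168.7

Free-air correction = 0.3086 × 388.0 = 119.74 mGal
Free-air anomaly = 982516.90 − 982423.85 + (119.74) = 212.79 mGal
Bouguer slab correction = 0.04193 × 2.71 × 388.0 = 44.09 mGal
Simple Bouguer anomaly = 212.79 − (44.09) = 168.70 mGal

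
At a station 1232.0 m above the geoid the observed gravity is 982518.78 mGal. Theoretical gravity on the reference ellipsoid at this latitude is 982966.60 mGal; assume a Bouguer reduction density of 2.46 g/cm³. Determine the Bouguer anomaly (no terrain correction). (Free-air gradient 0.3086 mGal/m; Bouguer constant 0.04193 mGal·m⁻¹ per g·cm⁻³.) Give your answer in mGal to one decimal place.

Free-air correction = 0.3086 × 1232.0 = 380.20 mGal
Free-air anomaly = 982518.78 − 982966.60 + (380.20) = -67.62 mGal
Bouguer slab correction = 0.04193 × 2.46 × 1232.0 = 127.08 mGal
Simple Bouguer anomaly = -67.62 − (127.08) = -194.70 mGal

-194.7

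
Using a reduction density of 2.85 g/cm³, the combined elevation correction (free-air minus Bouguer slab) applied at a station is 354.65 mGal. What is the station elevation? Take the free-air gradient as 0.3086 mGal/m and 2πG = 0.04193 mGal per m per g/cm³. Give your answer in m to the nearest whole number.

1875

Combined gradient = 0.3086 − 0.04193 × 2.85 = 0.1890995 mGal/m
h = 354.65 / 0.1890995 = 1875.47 m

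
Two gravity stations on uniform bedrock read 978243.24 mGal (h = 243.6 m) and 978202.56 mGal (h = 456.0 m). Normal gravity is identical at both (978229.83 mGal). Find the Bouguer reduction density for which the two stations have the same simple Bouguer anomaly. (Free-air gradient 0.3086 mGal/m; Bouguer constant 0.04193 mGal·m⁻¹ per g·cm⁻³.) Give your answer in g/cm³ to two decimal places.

Δg_obs = 978202.56 − 978243.24 = -40.68 mGal over Δh = 456.0 − 243.6 = 212.4 m
Equal Bouguer anomalies ⇒ Δg_obs + (0.3086 − 0.04193ρ)·Δh = 0
0.3086 − 0.04193ρ = −Δg_obs/Δh = 0.19153
ρ = (0.3086 − 0.19153) / 0.04193 = 2.79 g/cm³

2.79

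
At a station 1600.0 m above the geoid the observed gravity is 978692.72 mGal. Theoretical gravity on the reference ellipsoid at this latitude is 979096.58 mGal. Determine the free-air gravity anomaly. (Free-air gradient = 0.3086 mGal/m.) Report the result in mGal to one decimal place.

Free-air correction = 0.3086 × 1600.0 = 493.76 mGal
Free-air anomaly = 978692.72 − 979096.58 + (493.76) = 89.90 mGal

89.9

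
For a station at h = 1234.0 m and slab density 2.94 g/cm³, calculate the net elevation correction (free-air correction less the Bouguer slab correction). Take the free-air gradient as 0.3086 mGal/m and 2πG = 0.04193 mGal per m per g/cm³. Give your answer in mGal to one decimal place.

228.7

Combined gradient = 0.3086 − 0.04193 × 2.94 = 0.1853258 mGal/m
Combined elevation correction = 0.1853258 × 1234.0 = 228.7 mGal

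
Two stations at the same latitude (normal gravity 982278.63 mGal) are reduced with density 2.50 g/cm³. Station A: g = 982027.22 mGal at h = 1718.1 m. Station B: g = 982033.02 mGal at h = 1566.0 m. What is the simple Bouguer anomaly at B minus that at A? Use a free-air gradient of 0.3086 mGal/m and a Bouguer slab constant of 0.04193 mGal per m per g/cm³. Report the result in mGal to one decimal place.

-25.2

Δg_SB(A) = 982027.22 − 982278.63 + 0.3086×1718.1 − 0.04193×2.50×1718.1 = 98.70 mGal
Δg_SB(B) = 982033.02 − 982278.63 + 0.3086×1566.0 − 0.04193×2.50×1566.0 = 73.50 mGal
Difference = 73.50 − (98.70) = -25.20 mGal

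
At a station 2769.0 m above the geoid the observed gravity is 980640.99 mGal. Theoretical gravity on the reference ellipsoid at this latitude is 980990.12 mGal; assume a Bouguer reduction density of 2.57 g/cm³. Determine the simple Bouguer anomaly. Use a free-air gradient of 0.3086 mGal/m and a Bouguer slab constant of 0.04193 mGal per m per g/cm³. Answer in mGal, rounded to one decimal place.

207.0

Free-air correction = 0.3086 × 2769.0 = 854.51 mGal
Free-air anomaly = 980640.99 − 980990.12 + (854.51) = 505.38 mGal
Bouguer slab correction = 0.04193 × 2.57 × 2769.0 = 298.39 mGal
Simple Bouguer anomaly = 505.38 − (298.39) = 206.99 mGal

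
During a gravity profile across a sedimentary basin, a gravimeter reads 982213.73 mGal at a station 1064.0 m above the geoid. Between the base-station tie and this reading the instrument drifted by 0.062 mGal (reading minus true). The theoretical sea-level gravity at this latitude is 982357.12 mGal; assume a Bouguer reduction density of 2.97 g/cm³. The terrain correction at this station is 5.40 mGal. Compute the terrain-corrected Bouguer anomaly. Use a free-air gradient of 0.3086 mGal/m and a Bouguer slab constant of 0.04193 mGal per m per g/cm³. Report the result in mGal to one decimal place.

57.8

Drift-corrected reading = 982213.73 − (0.062) = 982213.668 mGal
Free-air correction = 0.3086 × 1064.0 = 328.35 mGal
Free-air anomaly = 982213.668 − 982357.12 + (328.35) = 184.898 mGal
Bouguer slab correction = 0.04193 × 2.97 × 1064.0 = 132.50 mGal
Simple Bouguer anomaly = 184.898 − (132.50) = 52.398 mGal
Complete Bouguer anomaly = 52.398 + 5.40 = 57.798 mGal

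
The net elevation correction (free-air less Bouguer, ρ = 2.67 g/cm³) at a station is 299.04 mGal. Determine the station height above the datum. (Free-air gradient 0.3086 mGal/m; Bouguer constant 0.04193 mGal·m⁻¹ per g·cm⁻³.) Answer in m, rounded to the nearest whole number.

Combined gradient = 0.3086 − 0.04193 × 2.67 = 0.1966469 mGal/m
h = 299.04 / 0.1966469 = 1520.70 m

1521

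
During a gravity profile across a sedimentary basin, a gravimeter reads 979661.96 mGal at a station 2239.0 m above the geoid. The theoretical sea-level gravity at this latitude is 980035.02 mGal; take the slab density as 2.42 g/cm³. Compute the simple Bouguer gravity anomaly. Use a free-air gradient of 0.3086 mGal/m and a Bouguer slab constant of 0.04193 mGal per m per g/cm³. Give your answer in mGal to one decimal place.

Free-air correction = 0.3086 × 2239.0 = 690.96 mGal
Free-air anomaly = 979661.96 − 980035.02 + (690.96) = 317.90 mGal
Bouguer slab correction = 0.04193 × 2.42 × 2239.0 = 227.19 mGal
Simple Bouguer anomaly = 317.90 − (227.19) = 90.71 mGal

90.7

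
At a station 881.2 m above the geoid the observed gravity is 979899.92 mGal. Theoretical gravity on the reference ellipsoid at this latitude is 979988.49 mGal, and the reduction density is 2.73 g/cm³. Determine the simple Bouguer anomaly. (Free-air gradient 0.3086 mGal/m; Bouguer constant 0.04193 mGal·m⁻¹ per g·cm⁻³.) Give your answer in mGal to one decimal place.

82.5

Free-air correction = 0.3086 × 881.2 = 271.94 mGal
Free-air anomaly = 979899.92 − 979988.49 + (271.94) = 183.37 mGal
Bouguer slab correction = 0.04193 × 2.73 × 881.2 = 100.87 mGal
Simple Bouguer anomaly = 183.37 − (100.87) = 82.50 mGal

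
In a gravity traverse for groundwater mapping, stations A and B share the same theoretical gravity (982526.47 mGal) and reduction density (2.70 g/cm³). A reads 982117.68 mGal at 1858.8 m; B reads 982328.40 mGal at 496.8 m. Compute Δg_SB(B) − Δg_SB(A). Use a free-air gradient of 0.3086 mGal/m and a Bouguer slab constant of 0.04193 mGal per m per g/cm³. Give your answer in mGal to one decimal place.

Δg_SB(A) = 982117.68 − 982526.47 + 0.3086×1858.8 − 0.04193×2.70×1858.8 = -45.60 mGal
Δg_SB(B) = 982328.40 − 982526.47 + 0.3086×496.8 − 0.04193×2.70×496.8 = -101.00 mGal
Difference = -101.00 − (-45.60) = -55.40 mGal

-55.4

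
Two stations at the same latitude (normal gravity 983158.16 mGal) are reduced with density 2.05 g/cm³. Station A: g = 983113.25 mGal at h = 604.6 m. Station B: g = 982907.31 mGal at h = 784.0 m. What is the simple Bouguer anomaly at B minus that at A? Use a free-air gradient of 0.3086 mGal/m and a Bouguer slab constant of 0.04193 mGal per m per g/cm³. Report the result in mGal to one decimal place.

-166.0

Δg_SB(A) = 983113.25 − 983158.16 + 0.3086×604.6 − 0.04193×2.05×604.6 = 89.70 mGal
Δg_SB(B) = 982907.31 − 983158.16 + 0.3086×784.0 − 0.04193×2.05×784.0 = -76.30 mGal
Difference = -76.30 − (89.70) = -166.00 mGal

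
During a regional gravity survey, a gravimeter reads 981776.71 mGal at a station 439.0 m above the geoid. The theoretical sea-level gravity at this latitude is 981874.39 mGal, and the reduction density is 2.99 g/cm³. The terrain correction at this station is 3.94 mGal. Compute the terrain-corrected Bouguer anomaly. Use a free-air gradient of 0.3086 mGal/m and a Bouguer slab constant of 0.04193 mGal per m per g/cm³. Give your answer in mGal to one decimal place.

Free-air correction = 0.3086 × 439.0 = 135.48 mGal
Free-air anomaly = 981776.71 − 981874.39 + (135.48) = 37.80 mGal
Bouguer slab correction = 0.04193 × 2.99 × 439.0 = 55.04 mGal
Simple Bouguer anomaly = 37.80 − (55.04) = -17.24 mGal
Complete Bouguer anomaly = -17.24 + 3.94 = -13.30 mGal

-13.3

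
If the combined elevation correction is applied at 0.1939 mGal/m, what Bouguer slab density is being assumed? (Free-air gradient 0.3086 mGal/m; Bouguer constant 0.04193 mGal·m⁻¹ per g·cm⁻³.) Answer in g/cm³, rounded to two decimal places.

2.74

0.1939 = 0.3086 − 0.04193 × ρ
ρ = (0.3086 − 0.1939) / 0.04193 = 2.74 g/cm³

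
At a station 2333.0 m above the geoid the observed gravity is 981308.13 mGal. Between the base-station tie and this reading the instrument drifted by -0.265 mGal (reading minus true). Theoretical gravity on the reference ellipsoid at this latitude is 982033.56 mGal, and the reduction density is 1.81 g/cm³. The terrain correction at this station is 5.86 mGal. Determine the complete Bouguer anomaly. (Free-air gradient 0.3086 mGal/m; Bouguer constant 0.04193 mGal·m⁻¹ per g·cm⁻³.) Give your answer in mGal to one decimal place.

Drift-corrected reading = 981308.13 − (-0.265) = 981308.395 mGal
Free-air correction = 0.3086 × 2333.0 = 719.96 mGal
Free-air anomaly = 981308.395 − 982033.56 + (719.96) = -5.205 mGal
Bouguer slab correction = 0.04193 × 1.81 × 2333.0 = 177.06 mGal
Simple Bouguer anomaly = -5.205 − (177.06) = -182.265 mGal
Complete Bouguer anomaly = -182.265 + 5.86 = -176.405 mGal

-176.4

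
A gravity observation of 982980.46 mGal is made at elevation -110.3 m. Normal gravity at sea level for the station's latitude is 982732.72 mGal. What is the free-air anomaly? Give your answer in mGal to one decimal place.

Free-air correction = 0.3086 × -110.3 = -34.04 mGal
Free-air anomaly = 982980.46 − 982732.72 + (-34.04) = 213.70 mGal

213.7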